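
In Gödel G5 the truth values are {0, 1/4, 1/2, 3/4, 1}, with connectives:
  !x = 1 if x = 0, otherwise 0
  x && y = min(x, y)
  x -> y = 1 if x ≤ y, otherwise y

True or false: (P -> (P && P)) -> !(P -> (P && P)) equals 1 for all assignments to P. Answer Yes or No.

No

Counterexample: take P = 0.
P && P = 0 && 0 = 0
P -> (P && P) = 0 -> 0 = 1
P && P = 0 && 0 = 0
P -> (P && P) = 0 -> 0 = 1
!(P -> (P && P)) = !1 = 0
(P -> (P && P)) -> !(P -> (P && P)) = 1 -> 0 = 0
This gives 0 ≠ 1.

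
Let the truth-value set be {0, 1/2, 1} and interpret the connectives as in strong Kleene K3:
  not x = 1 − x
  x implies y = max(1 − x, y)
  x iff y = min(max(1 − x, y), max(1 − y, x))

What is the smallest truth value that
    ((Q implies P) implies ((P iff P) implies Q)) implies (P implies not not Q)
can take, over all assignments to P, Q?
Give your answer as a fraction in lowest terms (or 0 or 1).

1/2

Take P = 1/2, Q = 0:
Q implies P = 0 implies 1/2 = 1
P iff P = 1/2 iff 1/2 = 1/2
(P iff P) implies Q = 1/2 implies 0 = 1/2
(Q implies P) implies ((P iff P) implies Q) = 1 implies 1/2 = 1/2
not Q = not 0 = 1
not not Q = not 1 = 0
P implies not not Q = 1/2 implies 0 = 1/2
((Q implies P) implies ((P iff P) implies Q)) implies (P implies not not Q) = 1/2 implies 1/2 = 1/2
No assignment yields a value below 1/2, so this is the minimum.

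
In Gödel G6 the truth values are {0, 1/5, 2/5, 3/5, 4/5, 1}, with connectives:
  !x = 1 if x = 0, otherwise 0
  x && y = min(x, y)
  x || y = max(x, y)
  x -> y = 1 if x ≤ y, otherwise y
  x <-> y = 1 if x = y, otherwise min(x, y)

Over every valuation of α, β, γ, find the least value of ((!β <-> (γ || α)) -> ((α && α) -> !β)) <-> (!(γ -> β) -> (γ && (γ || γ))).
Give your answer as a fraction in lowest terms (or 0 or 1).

1/5

Take α = 0, β = 0, γ = 1/5:
!β = !0 = 1
γ || α = 1/5 || 0 = 1/5
!β <-> (γ || α) = 1 <-> 1/5 = 1/5
α && α = 0 && 0 = 0
!β = !0 = 1
(α && α) -> !β = 0 -> 1 = 1
(!β <-> (γ || α)) -> ((α && α) -> !β) = 1/5 -> 1 = 1
γ -> β = 1/5 -> 0 = 0
!(γ -> β) = !0 = 1
γ || γ = 1/5 || 1/5 = 1/5
γ && (γ || γ) = 1/5 && 1/5 = 1/5
!(γ -> β) -> (γ && (γ || γ)) = 1 -> 1/5 = 1/5
((!β <-> (γ || α)) -> ((α && α) -> !β)) <-> (!(γ -> β) -> (γ && (γ || γ))) = 1 <-> 1/5 = 1/5
No assignment yields a value below 1/5, so this is the minimum.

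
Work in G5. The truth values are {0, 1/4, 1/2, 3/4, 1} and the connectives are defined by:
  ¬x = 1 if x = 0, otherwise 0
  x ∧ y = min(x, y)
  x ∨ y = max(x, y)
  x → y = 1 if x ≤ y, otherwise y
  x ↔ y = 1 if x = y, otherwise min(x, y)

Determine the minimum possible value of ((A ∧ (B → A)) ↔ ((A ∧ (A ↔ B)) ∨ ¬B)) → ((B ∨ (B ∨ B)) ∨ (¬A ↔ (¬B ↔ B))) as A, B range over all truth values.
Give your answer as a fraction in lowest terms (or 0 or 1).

Take A = 0, B = 1/4:
B → A = 1/4 → 0 = 0
A ∧ (B → A) = 0 ∧ 0 = 0
A ↔ B = 0 ↔ 1/4 = 0
A ∧ (A ↔ B) = 0 ∧ 0 = 0
¬B = ¬1/4 = 0
(A ∧ (A ↔ B)) ∨ ¬B = 0 ∨ 0 = 0
(A ∧ (B → A)) ↔ ((A ∧ (A ↔ B)) ∨ ¬B) = 0 ↔ 0 = 1
B ∨ B = 1/4 ∨ 1/4 = 1/4
B ∨ (B ∨ B) = 1/4 ∨ 1/4 = 1/4
¬A = ¬0 = 1
¬B = ¬1/4 = 0
¬B ↔ B = 0 ↔ 1/4 = 0
¬A ↔ (¬B ↔ B) = 1 ↔ 0 = 0
(B ∨ (B ∨ B)) ∨ (¬A ↔ (¬B ↔ B)) = 1/4 ∨ 0 = 1/4
((A ∧ (B → A)) ↔ ((A ∧ (A ↔ B)) ∨ ¬B)) → ((B ∨ (B ∨ B)) ∨ (¬A ↔ (¬B ↔ B))) = 1 → 1/4 = 1/4
No assignment yields a value below 1/4, so this is the minimum.

1/4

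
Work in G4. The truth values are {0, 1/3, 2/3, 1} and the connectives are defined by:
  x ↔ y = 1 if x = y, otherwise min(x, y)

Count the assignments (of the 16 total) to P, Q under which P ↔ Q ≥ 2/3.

P = 0, Q = 0 ↦ 1  ≥
P = 0, Q = 1/3 ↦ 0  <
P = 0, Q = 2/3 ↦ 0  <
P = 0, Q = 1 ↦ 0  <
P = 1/3, Q = 0 ↦ 0  <
P = 1/3, Q = 1/3 ↦ 1  ≥
P = 1/3, Q = 2/3 ↦ 1/3  <
P = 1/3, Q = 1 ↦ 1/3  <
P = 2/3, Q = 0 ↦ 0  <
P = 2/3, Q = 1/3 ↦ 1/3  <
P = 2/3, Q = 2/3 ↦ 1  ≥
P = 2/3, Q = 1 ↦ 2/3  ≥
P = 1, Q = 0 ↦ 0  <
P = 1, Q = 1/3 ↦ 1/3  <
P = 1, Q = 2/3 ↦ 2/3  ≥
P = 1, Q = 1 ↦ 1  ≥
So 6 of the 16 assignments meet the threshold.

6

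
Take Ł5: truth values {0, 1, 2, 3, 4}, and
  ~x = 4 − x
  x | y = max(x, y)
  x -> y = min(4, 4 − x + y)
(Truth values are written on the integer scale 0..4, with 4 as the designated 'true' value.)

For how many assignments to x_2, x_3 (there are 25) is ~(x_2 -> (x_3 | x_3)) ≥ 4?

1

value 4: 1 assignment (counts)
value 3: 2 assignments
value 2: 3 assignments
value 1: 4 assignments
value 0: 15 assignments
So 1 of the 25 assignments meets the threshold.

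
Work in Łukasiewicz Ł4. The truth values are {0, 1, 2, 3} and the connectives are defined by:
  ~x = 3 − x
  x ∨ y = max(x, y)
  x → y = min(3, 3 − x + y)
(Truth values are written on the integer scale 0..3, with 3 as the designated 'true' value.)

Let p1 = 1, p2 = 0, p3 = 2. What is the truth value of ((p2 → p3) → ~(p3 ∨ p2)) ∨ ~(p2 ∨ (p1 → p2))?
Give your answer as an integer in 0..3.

p2 → p3 = 0 → 2 = 3
p3 ∨ p2 = 2 ∨ 0 = 2
~(p3 ∨ p2) = ~2 = 1
(p2 → p3) → ~(p3 ∨ p2) = 3 → 1 = 1
p1 → p2 = 1 → 0 = 2
p2 ∨ (p1 → p2) = 0 ∨ 2 = 2
~(p2 ∨ (p1 → p2)) = ~2 = 1
((p2 → p3) → ~(p3 ∨ p2)) ∨ ~(p2 ∨ (p1 → p2)) = 1 ∨ 1 = 1

1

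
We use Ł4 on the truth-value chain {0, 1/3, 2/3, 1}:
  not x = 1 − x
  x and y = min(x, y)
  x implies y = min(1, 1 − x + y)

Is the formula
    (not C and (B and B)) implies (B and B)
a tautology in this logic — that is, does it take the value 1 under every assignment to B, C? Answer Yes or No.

B = 0, C = 0 ↦ 1
B = 0, C = 1/3 ↦ 1
B = 0, C = 2/3 ↦ 1
B = 0, C = 1 ↦ 1
B = 1/3, C = 0 ↦ 1
B = 1/3, C = 1/3 ↦ 1
B = 1/3, C = 2/3 ↦ 1
B = 1/3, C = 1 ↦ 1
B = 2/3, C = 0 ↦ 1
B = 2/3, C = 1/3 ↦ 1
B = 2/3, C = 2/3 ↦ 1
B = 2/3, C = 1 ↦ 1
B = 1, C = 0 ↦ 1
B = 1, C = 1/3 ↦ 1
B = 1, C = 2/3 ↦ 1
B = 1, C = 1 ↦ 1
Every assignment gives a value ≥ 1.

Yes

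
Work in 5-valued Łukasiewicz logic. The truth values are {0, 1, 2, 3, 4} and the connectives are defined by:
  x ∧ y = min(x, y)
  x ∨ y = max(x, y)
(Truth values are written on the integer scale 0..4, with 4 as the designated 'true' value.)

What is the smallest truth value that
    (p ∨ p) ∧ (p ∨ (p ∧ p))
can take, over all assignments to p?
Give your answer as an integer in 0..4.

Take p = 0:
p ∨ p = 0 ∨ 0 = 0
p ∧ p = 0 ∧ 0 = 0
p ∨ (p ∧ p) = 0 ∨ 0 = 0
(p ∨ p) ∧ (p ∨ (p ∧ p)) = 0 ∧ 0 = 0
No assignment yields a value below 0, so this is the minimum.

0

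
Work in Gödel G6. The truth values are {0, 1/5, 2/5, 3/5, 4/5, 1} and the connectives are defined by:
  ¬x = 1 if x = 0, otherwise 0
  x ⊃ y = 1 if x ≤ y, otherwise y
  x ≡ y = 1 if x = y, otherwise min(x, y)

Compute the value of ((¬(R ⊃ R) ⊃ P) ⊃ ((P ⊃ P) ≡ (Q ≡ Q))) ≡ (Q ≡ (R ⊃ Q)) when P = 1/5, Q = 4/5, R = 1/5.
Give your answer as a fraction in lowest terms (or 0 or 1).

4/5

R ⊃ R = 1/5 ⊃ 1/5 = 1
¬(R ⊃ R) = ¬1 = 0
¬(R ⊃ R) ⊃ P = 0 ⊃ 1/5 = 1
P ⊃ P = 1/5 ⊃ 1/5 = 1
Q ≡ Q = 4/5 ≡ 4/5 = 1
(P ⊃ P) ≡ (Q ≡ Q) = 1 ≡ 1 = 1
(¬(R ⊃ R) ⊃ P) ⊃ ((P ⊃ P) ≡ (Q ≡ Q)) = 1 ⊃ 1 = 1
R ⊃ Q = 1/5 ⊃ 4/5 = 1
Q ≡ (R ⊃ Q) = 4/5 ≡ 1 = 4/5
((¬(R ⊃ R) ⊃ P) ⊃ ((P ⊃ P) ≡ (Q ≡ Q))) ≡ (Q ≡ (R ⊃ Q)) = 1 ≡ 4/5 = 4/5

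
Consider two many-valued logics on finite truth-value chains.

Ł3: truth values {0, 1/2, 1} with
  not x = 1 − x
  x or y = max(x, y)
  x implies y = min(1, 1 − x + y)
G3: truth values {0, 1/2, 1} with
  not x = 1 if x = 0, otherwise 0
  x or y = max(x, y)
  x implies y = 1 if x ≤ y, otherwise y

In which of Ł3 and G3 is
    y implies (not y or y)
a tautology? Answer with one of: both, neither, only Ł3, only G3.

both

In Ł3: every assignment gives 1 — tautology.
In G3: every assignment gives 1 — tautology.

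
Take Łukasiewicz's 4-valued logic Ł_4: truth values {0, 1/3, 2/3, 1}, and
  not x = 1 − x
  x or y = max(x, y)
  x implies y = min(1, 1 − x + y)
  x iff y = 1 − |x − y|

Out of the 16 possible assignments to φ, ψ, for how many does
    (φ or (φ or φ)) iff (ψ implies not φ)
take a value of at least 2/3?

7

φ = 0, ψ = 0 ↦ 0  <
φ = 0, ψ = 1/3 ↦ 0  <
φ = 0, ψ = 2/3 ↦ 0  <
φ = 0, ψ = 1 ↦ 0  <
φ = 1/3, ψ = 0 ↦ 1/3  <
φ = 1/3, ψ = 1/3 ↦ 1/3  <
φ = 1/3, ψ = 2/3 ↦ 1/3  <
φ = 1/3, ψ = 1 ↦ 2/3  ≥
φ = 2/3, ψ = 0 ↦ 2/3  ≥
φ = 2/3, ψ = 1/3 ↦ 2/3  ≥
φ = 2/3, ψ = 2/3 ↦ 1  ≥
φ = 2/3, ψ = 1 ↦ 2/3  ≥
φ = 1, ψ = 0 ↦ 1  ≥
φ = 1, ψ = 1/3 ↦ 2/3  ≥
φ = 1, ψ = 2/3 ↦ 1/3  <
φ = 1, ψ = 1 ↦ 0  <
So 7 of the 16 assignments meet the threshold.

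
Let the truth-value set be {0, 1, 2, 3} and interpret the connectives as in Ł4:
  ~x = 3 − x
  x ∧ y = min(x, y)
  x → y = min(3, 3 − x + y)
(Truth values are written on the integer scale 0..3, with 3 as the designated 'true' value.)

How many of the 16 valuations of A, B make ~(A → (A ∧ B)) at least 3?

1

A = 0, B = 0 ↦ 0  <
A = 0, B = 1 ↦ 0  <
A = 0, B = 2 ↦ 0  <
A = 0, B = 3 ↦ 0  <
A = 1, B = 0 ↦ 1  <
A = 1, B = 1 ↦ 0  <
A = 1, B = 2 ↦ 0  <
A = 1, B = 3 ↦ 0  <
A = 2, B = 0 ↦ 2  <
A = 2, B = 1 ↦ 1  <
A = 2, B = 2 ↦ 0  <
A = 2, B = 3 ↦ 0  <
A = 3, B = 0 ↦ 3  ≥
A = 3, B = 1 ↦ 2  <
A = 3, B = 2 ↦ 1  <
A = 3, B = 3 ↦ 0  <
So 1 of the 16 assignments meets the threshold.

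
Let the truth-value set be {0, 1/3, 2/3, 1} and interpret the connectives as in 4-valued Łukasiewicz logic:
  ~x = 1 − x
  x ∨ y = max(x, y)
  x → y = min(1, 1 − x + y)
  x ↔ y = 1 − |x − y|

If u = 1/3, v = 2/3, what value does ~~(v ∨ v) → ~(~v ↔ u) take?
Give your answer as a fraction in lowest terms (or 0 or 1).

v ∨ v = 2/3 ∨ 2/3 = 2/3
~(v ∨ v) = ~2/3 = 1/3
~~(v ∨ v) = ~1/3 = 2/3
~v = ~2/3 = 1/3
~v ↔ u = 1/3 ↔ 1/3 = 1
~(~v ↔ u) = ~1 = 0
~~(v ∨ v) → ~(~v ↔ u) = 2/3 → 0 = 1/3

1/3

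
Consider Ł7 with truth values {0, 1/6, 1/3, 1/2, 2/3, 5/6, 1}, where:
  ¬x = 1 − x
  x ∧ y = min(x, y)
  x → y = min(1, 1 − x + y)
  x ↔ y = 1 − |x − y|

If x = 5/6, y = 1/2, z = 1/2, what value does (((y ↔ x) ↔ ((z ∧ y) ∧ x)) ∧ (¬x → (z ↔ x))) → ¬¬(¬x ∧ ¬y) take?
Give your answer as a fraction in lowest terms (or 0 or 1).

1/3

y ↔ x = 1/2 ↔ 5/6 = 2/3
z ∧ y = 1/2 ∧ 1/2 = 1/2
(z ∧ y) ∧ x = 1/2 ∧ 5/6 = 1/2
(y ↔ x) ↔ ((z ∧ y) ∧ x) = 2/3 ↔ 1/2 = 5/6
¬x = ¬5/6 = 1/6
z ↔ x = 1/2 ↔ 5/6 = 2/3
¬x → (z ↔ x) = 1/6 → 2/3 = 1
((y ↔ x) ↔ ((z ∧ y) ∧ x)) ∧ (¬x → (z ↔ x)) = 5/6 ∧ 1 = 5/6
¬x = ¬5/6 = 1/6
¬y = ¬1/2 = 1/2
¬x ∧ ¬y = 1/6 ∧ 1/2 = 1/6
¬(¬x ∧ ¬y) = ¬1/6 = 5/6
¬¬(¬x ∧ ¬y) = ¬5/6 = 1/6
(((y ↔ x) ↔ ((z ∧ y) ∧ x)) ∧ (¬x → (z ↔ x))) → ¬¬(¬x ∧ ¬y) = 5/6 → 1/6 = 1/3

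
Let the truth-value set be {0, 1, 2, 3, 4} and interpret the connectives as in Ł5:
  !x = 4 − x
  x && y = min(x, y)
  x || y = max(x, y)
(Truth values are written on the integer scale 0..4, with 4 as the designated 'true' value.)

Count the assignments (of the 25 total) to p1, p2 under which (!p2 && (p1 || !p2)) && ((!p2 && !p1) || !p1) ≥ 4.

value 4: 1 assignment (counts)
value 3: 3 assignments
value 2: 5 assignments
value 1: 7 assignments
value 0: 9 assignments
So 1 of the 25 assignments meets the threshold.

1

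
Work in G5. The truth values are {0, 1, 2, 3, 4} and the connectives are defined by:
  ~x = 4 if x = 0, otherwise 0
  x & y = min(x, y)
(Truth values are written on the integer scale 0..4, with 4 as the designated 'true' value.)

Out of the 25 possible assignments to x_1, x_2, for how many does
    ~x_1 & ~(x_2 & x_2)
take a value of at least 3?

1

value 4: 1 assignment (counts)
value 0: 24 assignments
So 1 of the 25 assignments meets the threshold.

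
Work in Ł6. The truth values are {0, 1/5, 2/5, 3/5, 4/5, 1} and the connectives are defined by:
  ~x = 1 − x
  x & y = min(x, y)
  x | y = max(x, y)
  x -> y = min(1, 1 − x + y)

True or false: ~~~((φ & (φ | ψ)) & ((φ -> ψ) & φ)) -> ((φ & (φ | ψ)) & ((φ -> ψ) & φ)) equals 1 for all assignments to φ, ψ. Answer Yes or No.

No

Counterexample: take φ = 0, ψ = 0.
φ | ψ = 0 | 0 = 0
φ & (φ | ψ) = 0 & 0 = 0
φ -> ψ = 0 -> 0 = 1
(φ -> ψ) & φ = 1 & 0 = 0
(φ & (φ | ψ)) & ((φ -> ψ) & φ) = 0 & 0 = 0
~((φ & (φ | ψ)) & ((φ -> ψ) & φ)) = ~0 = 1
~~((φ & (φ | ψ)) & ((φ -> ψ) & φ)) = ~1 = 0
~~~((φ & (φ | ψ)) & ((φ -> ψ) & φ)) = ~0 = 1
φ | ψ = 0 | 0 = 0
φ & (φ | ψ) = 0 & 0 = 0
φ -> ψ = 0 -> 0 = 1
(φ -> ψ) & φ = 1 & 0 = 0
(φ & (φ | ψ)) & ((φ -> ψ) & φ) = 0 & 0 = 0
~~~((φ & (φ | ψ)) & ((φ -> ψ) & φ)) -> ((φ & (φ | ψ)) & ((φ -> ψ) & φ)) = 1 -> 0 = 0
This gives 0 ≠ 1.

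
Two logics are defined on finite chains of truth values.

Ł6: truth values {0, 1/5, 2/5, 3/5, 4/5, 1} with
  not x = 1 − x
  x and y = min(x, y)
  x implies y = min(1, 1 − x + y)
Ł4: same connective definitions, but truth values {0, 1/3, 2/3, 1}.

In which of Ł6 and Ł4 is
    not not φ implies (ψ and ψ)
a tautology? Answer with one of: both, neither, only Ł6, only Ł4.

In Ł6: at φ = 1/5, ψ = 0 the value is 4/5 — not a tautology.
In Ł4: at φ = 1/3, ψ = 0 the value is 2/3 — not a tautology.

neither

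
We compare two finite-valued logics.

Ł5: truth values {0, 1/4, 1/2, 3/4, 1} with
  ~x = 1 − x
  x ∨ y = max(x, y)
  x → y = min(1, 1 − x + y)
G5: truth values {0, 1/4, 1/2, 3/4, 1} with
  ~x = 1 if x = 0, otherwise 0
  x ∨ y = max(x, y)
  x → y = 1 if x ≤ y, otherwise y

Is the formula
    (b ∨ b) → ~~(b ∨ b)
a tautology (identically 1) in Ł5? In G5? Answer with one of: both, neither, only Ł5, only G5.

both

In Ł5: every assignment gives 1 — tautology.
In G5: every assignment gives 1 — tautology.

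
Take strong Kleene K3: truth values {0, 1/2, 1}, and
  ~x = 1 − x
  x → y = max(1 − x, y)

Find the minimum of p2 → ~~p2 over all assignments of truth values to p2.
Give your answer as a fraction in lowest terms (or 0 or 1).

1/2

Take p2 = 1/2:
~p2 = ~1/2 = 1/2
~~p2 = ~1/2 = 1/2
p2 → ~~p2 = 1/2 → 1/2 = 1/2
No assignment yields a value below 1/2, so this is the minimum.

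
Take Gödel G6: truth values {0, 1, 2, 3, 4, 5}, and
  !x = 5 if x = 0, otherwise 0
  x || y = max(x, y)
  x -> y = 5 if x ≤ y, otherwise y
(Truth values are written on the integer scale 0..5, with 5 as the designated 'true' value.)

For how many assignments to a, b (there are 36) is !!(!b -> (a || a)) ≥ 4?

value 5: 35 assignments (counts)
value 0: 1 assignment
So 35 of the 36 assignments meet the threshold.

35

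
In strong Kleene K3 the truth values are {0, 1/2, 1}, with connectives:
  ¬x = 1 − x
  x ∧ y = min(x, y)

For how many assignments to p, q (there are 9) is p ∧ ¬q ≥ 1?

1

p = 0, q = 0 ↦ 0  <
p = 0, q = 1/2 ↦ 0  <
p = 0, q = 1 ↦ 0  <
p = 1/2, q = 0 ↦ 1/2  <
p = 1/2, q = 1/2 ↦ 1/2  <
p = 1/2, q = 1 ↦ 0  <
p = 1, q = 0 ↦ 1  ≥
p = 1, q = 1/2 ↦ 1/2  <
p = 1, q = 1 ↦ 0  <
So 1 of the 9 assignments meets the threshold.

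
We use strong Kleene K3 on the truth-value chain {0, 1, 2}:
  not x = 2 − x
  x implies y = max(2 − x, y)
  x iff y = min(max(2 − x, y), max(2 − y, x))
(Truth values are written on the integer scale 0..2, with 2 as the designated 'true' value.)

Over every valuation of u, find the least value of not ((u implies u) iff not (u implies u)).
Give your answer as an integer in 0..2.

1

Take u = 1:
u implies u = 1 implies 1 = 1
u implies u = 1 implies 1 = 1
not (u implies u) = not 1 = 1
(u implies u) iff not (u implies u) = 1 iff 1 = 1
not ((u implies u) iff not (u implies u)) = not 1 = 1
No assignment yields a value below 1, so this is the minimum.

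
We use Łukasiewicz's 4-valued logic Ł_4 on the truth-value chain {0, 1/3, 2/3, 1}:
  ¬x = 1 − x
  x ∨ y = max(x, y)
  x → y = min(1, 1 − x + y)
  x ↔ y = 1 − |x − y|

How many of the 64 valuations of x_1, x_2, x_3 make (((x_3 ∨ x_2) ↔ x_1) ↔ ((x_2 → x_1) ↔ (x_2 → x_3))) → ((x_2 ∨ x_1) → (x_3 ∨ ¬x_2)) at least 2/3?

value 1: 58 assignments (counts)
value 2/3: 2 assignments (counts)
value 1/3: 4 assignments
So 60 of the 64 assignments meet the threshold.

60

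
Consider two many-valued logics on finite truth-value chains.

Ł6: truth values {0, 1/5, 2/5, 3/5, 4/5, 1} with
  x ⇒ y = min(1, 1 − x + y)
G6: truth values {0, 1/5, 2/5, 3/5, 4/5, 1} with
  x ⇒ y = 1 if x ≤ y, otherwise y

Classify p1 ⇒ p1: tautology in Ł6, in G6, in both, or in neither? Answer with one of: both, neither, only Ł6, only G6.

In Ł6: every assignment gives 1 — tautology.
In G6: every assignment gives 1 — tautology.

both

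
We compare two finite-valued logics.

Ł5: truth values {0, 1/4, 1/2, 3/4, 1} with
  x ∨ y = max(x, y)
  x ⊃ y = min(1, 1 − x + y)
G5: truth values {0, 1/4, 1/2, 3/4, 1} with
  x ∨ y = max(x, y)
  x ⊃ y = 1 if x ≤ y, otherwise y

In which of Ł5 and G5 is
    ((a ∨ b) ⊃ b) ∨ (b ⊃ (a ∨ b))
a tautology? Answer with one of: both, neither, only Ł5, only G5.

In Ł5: every assignment gives 1 — tautology.
In G5: every assignment gives 1 — tautology.

both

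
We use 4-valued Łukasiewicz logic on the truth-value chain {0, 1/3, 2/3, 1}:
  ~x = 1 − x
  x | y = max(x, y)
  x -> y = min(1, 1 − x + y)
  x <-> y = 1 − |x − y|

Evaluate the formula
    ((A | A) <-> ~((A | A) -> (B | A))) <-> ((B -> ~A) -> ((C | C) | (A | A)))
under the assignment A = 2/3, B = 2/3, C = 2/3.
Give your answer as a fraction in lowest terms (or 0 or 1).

A | A = 2/3 | 2/3 = 2/3
A | A = 2/3 | 2/3 = 2/3
B | A = 2/3 | 2/3 = 2/3
(A | A) -> (B | A) = 2/3 -> 2/3 = 1
~((A | A) -> (B | A)) = ~1 = 0
(A | A) <-> ~((A | A) -> (B | A)) = 2/3 <-> 0 = 1/3
~A = ~2/3 = 1/3
B -> ~A = 2/3 -> 1/3 = 2/3
C | C = 2/3 | 2/3 = 2/3
A | A = 2/3 | 2/3 = 2/3
(C | C) | (A | A) = 2/3 | 2/3 = 2/3
(B -> ~A) -> ((C | C) | (A | A)) = 2/3 -> 2/3 = 1
((A | A) <-> ~((A | A) -> (B | A))) <-> ((B -> ~A) -> ((C | C) | (A | A))) = 1/3 <-> 1 = 1/3

1/3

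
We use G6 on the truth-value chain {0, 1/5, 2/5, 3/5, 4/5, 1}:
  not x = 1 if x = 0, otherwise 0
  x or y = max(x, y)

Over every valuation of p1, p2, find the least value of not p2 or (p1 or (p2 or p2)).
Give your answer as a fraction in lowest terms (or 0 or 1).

1/5

Take p1 = 0, p2 = 1/5:
not p2 = not 1/5 = 0
p2 or p2 = 1/5 or 1/5 = 1/5
p1 or (p2 or p2) = 0 or 1/5 = 1/5
not p2 or (p1 or (p2 or p2)) = 0 or 1/5 = 1/5
No assignment yields a value below 1/5, so this is the minimum.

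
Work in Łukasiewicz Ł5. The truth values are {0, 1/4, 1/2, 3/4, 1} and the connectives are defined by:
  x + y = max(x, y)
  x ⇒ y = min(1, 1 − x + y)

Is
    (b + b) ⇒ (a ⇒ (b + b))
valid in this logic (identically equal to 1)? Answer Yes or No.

At a = 0, b = 1/2, for instance:
b + b = 1/2 + 1/2 = 1/2
a ⇒ (b + b) = 0 ⇒ 1/2 = 1
(b + b) ⇒ (a ⇒ (b + b)) = 1/2 ⇒ 1 = 1
and checking the remaining 24 assignments likewise gives ≥ 1 in every case.

Yes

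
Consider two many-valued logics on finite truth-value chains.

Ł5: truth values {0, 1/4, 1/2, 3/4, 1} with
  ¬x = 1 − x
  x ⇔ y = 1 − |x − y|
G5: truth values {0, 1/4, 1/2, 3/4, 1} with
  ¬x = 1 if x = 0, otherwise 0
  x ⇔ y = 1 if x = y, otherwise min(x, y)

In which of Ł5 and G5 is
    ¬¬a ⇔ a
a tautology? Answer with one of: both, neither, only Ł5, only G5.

only Ł5

In Ł5: every assignment gives 1 — tautology.
In G5: at a = 1/4 the value is 1/4 — not a tautology.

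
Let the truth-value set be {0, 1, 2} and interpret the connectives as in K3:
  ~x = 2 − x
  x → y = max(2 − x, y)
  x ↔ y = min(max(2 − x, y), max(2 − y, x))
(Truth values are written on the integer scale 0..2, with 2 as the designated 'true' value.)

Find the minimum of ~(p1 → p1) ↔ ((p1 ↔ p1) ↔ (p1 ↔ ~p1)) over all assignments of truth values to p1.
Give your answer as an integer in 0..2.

Take p1 = 1:
p1 → p1 = 1 → 1 = 1
~(p1 → p1) = ~1 = 1
p1 ↔ p1 = 1 ↔ 1 = 1
~p1 = ~1 = 1
p1 ↔ ~p1 = 1 ↔ 1 = 1
(p1 ↔ p1) ↔ (p1 ↔ ~p1) = 1 ↔ 1 = 1
~(p1 → p1) ↔ ((p1 ↔ p1) ↔ (p1 ↔ ~p1)) = 1 ↔ 1 = 1
No assignment yields a value below 1, so this is the minimum.

1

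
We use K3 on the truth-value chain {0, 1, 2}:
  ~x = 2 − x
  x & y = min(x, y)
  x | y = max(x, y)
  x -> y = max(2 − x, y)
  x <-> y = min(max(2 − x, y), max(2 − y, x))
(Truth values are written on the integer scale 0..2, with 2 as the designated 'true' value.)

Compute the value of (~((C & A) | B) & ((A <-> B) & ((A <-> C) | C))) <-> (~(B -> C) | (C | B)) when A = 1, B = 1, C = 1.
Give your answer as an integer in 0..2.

1

C & A = 1 & 1 = 1
(C & A) | B = 1 | 1 = 1
~((C & A) | B) = ~1 = 1
A <-> B = 1 <-> 1 = 1
A <-> C = 1 <-> 1 = 1
(A <-> C) | C = 1 | 1 = 1
(A <-> B) & ((A <-> C) | C) = 1 & 1 = 1
~((C & A) | B) & ((A <-> B) & ((A <-> C) | C)) = 1 & 1 = 1
B -> C = 1 -> 1 = 1
~(B -> C) = ~1 = 1
C | B = 1 | 1 = 1
~(B -> C) | (C | B) = 1 | 1 = 1
(~((C & A) | B) & ((A <-> B) & ((A <-> C) | C))) <-> (~(B -> C) | (C | B)) = 1 <-> 1 = 1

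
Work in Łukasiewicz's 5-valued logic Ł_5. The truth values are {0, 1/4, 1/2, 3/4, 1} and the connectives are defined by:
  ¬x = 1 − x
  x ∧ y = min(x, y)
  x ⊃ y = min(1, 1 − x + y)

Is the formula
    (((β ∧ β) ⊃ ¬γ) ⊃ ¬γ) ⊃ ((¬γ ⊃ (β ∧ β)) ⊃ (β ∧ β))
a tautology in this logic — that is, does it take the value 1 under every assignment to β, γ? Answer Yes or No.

At β = 1/4, γ = 1/4, for instance:
β ∧ β = 1/4 ∧ 1/4 = 1/4
¬γ = ¬1/4 = 3/4
(β ∧ β) ⊃ ¬γ = 1/4 ⊃ 3/4 = 1
((β ∧ β) ⊃ ¬γ) ⊃ ¬γ = 1 ⊃ 3/4 = 3/4
¬γ ⊃ (β ∧ β) = 3/4 ⊃ 1/4 = 1/2
(¬γ ⊃ (β ∧ β)) ⊃ (β ∧ β) = 1/2 ⊃ 1/4 = 3/4
(((β ∧ β) ⊃ ¬γ) ⊃ ¬γ) ⊃ ((¬γ ⊃ (β ∧ β)) ⊃ (β ∧ β)) = 3/4 ⊃ 3/4 = 1
and checking the remaining 24 assignments likewise gives ≥ 1 in every case.

Yes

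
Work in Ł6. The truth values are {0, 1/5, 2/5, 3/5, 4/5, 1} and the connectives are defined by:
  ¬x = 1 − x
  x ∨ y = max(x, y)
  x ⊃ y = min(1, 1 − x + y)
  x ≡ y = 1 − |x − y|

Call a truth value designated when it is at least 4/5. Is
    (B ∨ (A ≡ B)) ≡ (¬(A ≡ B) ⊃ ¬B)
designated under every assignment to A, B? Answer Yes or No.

Counterexample: take A = 0, B = 2/5.
A ≡ B = 0 ≡ 2/5 = 3/5
B ∨ (A ≡ B) = 2/5 ∨ 3/5 = 3/5
A ≡ B = 0 ≡ 2/5 = 3/5
¬(A ≡ B) = ¬3/5 = 2/5
¬B = ¬2/5 = 3/5
¬(A ≡ B) ⊃ ¬B = 2/5 ⊃ 3/5 = 1
(B ∨ (A ≡ B)) ≡ (¬(A ≡ B) ⊃ ¬B) = 3/5 ≡ 1 = 3/5
This gives 3/5, which is below 4/5.

No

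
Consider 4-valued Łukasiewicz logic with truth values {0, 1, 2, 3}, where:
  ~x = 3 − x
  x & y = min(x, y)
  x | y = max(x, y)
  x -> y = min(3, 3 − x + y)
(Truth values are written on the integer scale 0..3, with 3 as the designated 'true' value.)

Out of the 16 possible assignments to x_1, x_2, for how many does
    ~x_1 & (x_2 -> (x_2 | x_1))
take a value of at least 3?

x_1 = 0, x_2 = 0 ↦ 3  ≥
x_1 = 0, x_2 = 1 ↦ 3  ≥
x_1 = 0, x_2 = 2 ↦ 3  ≥
x_1 = 0, x_2 = 3 ↦ 3  ≥
x_1 = 1, x_2 = 0 ↦ 2  <
x_1 = 1, x_2 = 1 ↦ 2  <
x_1 = 1, x_2 = 2 ↦ 2  <
x_1 = 1, x_2 = 3 ↦ 2  <
x_1 = 2, x_2 = 0 ↦ 1  <
x_1 = 2, x_2 = 1 ↦ 1  <
x_1 = 2, x_2 = 2 ↦ 1  <
x_1 = 2, x_2 = 3 ↦ 1  <
x_1 = 3, x_2 = 0 ↦ 0  <
x_1 = 3, x_2 = 1 ↦ 0  <
x_1 = 3, x_2 = 2 ↦ 0  <
x_1 = 3, x_2 = 3 ↦ 0  <
So 4 of the 16 assignments meet the threshold.

4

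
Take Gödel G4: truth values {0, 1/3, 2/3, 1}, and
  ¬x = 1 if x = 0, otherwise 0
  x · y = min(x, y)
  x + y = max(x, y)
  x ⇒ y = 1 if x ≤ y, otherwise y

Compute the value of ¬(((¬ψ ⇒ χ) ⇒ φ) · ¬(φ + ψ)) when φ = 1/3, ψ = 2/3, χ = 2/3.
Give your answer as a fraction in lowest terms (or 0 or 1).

¬ψ = ¬2/3 = 0
¬ψ ⇒ χ = 0 ⇒ 2/3 = 1
(¬ψ ⇒ χ) ⇒ φ = 1 ⇒ 1/3 = 1/3
φ + ψ = 1/3 + 2/3 = 2/3
¬(φ + ψ) = ¬2/3 = 0
((¬ψ ⇒ χ) ⇒ φ) · ¬(φ + ψ) = 1/3 · 0 = 0
¬(((¬ψ ⇒ χ) ⇒ φ) · ¬(φ + ψ)) = ¬0 = 1

1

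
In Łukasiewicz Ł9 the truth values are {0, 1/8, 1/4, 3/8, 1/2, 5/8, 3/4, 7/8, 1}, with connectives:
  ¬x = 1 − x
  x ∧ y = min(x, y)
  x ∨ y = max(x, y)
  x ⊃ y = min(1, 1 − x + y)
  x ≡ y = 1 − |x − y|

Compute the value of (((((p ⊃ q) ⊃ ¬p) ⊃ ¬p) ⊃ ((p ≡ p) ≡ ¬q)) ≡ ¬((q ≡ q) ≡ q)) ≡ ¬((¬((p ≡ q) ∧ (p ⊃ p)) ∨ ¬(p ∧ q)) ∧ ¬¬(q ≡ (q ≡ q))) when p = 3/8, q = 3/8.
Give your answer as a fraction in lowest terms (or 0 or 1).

p ⊃ q = 3/8 ⊃ 3/8 = 1
¬p = ¬3/8 = 5/8
(p ⊃ q) ⊃ ¬p = 1 ⊃ 5/8 = 5/8
¬p = ¬3/8 = 5/8
((p ⊃ q) ⊃ ¬p) ⊃ ¬p = 5/8 ⊃ 5/8 = 1
p ≡ p = 3/8 ≡ 3/8 = 1
¬q = ¬3/8 = 5/8
(p ≡ p) ≡ ¬q = 1 ≡ 5/8 = 5/8
(((p ⊃ q) ⊃ ¬p) ⊃ ¬p) ⊃ ((p ≡ p) ≡ ¬q) = 1 ⊃ 5/8 = 5/8
q ≡ q = 3/8 ≡ 3/8 = 1
(q ≡ q) ≡ q = 1 ≡ 3/8 = 3/8
¬((q ≡ q) ≡ q) = ¬3/8 = 5/8
((((p ⊃ q) ⊃ ¬p) ⊃ ¬p) ⊃ ((p ≡ p) ≡ ¬q)) ≡ ¬((q ≡ q) ≡ q) = 5/8 ≡ 5/8 = 1
p ≡ q = 3/8 ≡ 3/8 = 1
p ⊃ p = 3/8 ⊃ 3/8 = 1
(p ≡ q) ∧ (p ⊃ p) = 1 ∧ 1 = 1
¬((p ≡ q) ∧ (p ⊃ p)) = ¬1 = 0
p ∧ q = 3/8 ∧ 3/8 = 3/8
¬(p ∧ q) = ¬3/8 = 5/8
¬((p ≡ q) ∧ (p ⊃ p)) ∨ ¬(p ∧ q) = 0 ∨ 5/8 = 5/8
q ≡ q = 3/8 ≡ 3/8 = 1
q ≡ (q ≡ q) = 3/8 ≡ 1 = 3/8
¬(q ≡ (q ≡ q)) = ¬3/8 = 5/8
¬¬(q ≡ (q ≡ q)) = ¬5/8 = 3/8
(¬((p ≡ q) ∧ (p ⊃ p)) ∨ ¬(p ∧ q)) ∧ ¬¬(q ≡ (q ≡ q)) = 5/8 ∧ 3/8 = 3/8
¬((¬((p ≡ q) ∧ (p ⊃ p)) ∨ ¬(p ∧ q)) ∧ ¬¬(q ≡ (q ≡ q))) = ¬3/8 = 5/8
(((((p ⊃ q) ⊃ ¬p) ⊃ ¬p) ⊃ ((p ≡ p) ≡ ¬q)) ≡ ¬((q ≡ q) ≡ q)) ≡ ¬((¬((p ≡ q) ∧ (p ⊃ p)) ∨ ¬(p ∧ q)) ∧ ¬¬(q ≡ (q ≡ q))) = 1 ≡ 5/8 = 5/8

5/8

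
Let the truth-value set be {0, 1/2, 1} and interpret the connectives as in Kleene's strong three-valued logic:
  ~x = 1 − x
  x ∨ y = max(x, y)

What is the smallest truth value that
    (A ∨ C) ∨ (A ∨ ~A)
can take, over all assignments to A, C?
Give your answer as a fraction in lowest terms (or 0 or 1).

Take A = 1/2, C = 0:
A ∨ C = 1/2 ∨ 0 = 1/2
~A = ~1/2 = 1/2
A ∨ ~A = 1/2 ∨ 1/2 = 1/2
(A ∨ C) ∨ (A ∨ ~A) = 1/2 ∨ 1/2 = 1/2
No assignment yields a value below 1/2, so this is the minimum.

1/2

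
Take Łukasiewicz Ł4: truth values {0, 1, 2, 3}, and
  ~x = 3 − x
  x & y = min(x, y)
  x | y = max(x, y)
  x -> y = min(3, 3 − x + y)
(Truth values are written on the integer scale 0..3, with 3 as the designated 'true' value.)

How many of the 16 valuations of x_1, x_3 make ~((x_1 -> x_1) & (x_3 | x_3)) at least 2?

x_1 = 0, x_3 = 0 ↦ 3  ≥
x_1 = 0, x_3 = 1 ↦ 2  ≥
x_1 = 0, x_3 = 2 ↦ 1  <
x_1 = 0, x_3 = 3 ↦ 0  <
x_1 = 1, x_3 = 0 ↦ 3  ≥
x_1 = 1, x_3 = 1 ↦ 2  ≥
x_1 = 1, x_3 = 2 ↦ 1  <
x_1 = 1, x_3 = 3 ↦ 0  <
x_1 = 2, x_3 = 0 ↦ 3  ≥
x_1 = 2, x_3 = 1 ↦ 2  ≥
x_1 = 2, x_3 = 2 ↦ 1  <
x_1 = 2, x_3 = 3 ↦ 0  <
x_1 = 3, x_3 = 0 ↦ 3  ≥
x_1 = 3, x_3 = 1 ↦ 2  ≥
x_1 = 3, x_3 = 2 ↦ 1  <
x_1 = 3, x_3 = 3 ↦ 0  <
So 8 of the 16 assignments meet the threshold.

8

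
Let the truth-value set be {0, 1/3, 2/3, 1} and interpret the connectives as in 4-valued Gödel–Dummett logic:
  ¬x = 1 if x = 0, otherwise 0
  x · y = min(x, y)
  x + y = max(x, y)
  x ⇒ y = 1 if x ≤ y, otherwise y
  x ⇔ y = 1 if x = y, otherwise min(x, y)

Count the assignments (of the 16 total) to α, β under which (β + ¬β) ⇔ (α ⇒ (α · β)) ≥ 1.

8

α = 0, β = 0 ↦ 1  ≥
α = 0, β = 1/3 ↦ 1/3  <
α = 0, β = 2/3 ↦ 2/3  <
α = 0, β = 1 ↦ 1  ≥
α = 1/3, β = 0 ↦ 0  <
α = 1/3, β = 1/3 ↦ 1/3  <
α = 1/3, β = 2/3 ↦ 2/3  <
α = 1/3, β = 1 ↦ 1  ≥
α = 2/3, β = 0 ↦ 0  <
α = 2/3, β = 1/3 ↦ 1  ≥
α = 2/3, β = 2/3 ↦ 2/3  <
α = 2/3, β = 1 ↦ 1  ≥
α = 1, β = 0 ↦ 0  <
α = 1, β = 1/3 ↦ 1  ≥
α = 1, β = 2/3 ↦ 1  ≥
α = 1, β = 1 ↦ 1  ≥
So 8 of the 16 assignments meet the threshold.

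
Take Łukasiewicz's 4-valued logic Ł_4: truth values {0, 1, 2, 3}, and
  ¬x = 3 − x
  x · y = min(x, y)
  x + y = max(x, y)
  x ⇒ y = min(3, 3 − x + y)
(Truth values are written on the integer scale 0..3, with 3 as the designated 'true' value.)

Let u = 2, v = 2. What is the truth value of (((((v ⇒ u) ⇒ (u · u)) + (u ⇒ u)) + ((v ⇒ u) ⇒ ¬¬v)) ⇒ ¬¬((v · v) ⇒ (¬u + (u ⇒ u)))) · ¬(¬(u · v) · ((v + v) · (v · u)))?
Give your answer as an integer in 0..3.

2

v ⇒ u = 2 ⇒ 2 = 3
u · u = 2 · 2 = 2
(v ⇒ u) ⇒ (u · u) = 3 ⇒ 2 = 2
u ⇒ u = 2 ⇒ 2 = 3
((v ⇒ u) ⇒ (u · u)) + (u ⇒ u) = 2 + 3 = 3
v ⇒ u = 2 ⇒ 2 = 3
¬v = ¬2 = 1
¬¬v = ¬1 = 2
(v ⇒ u) ⇒ ¬¬v = 3 ⇒ 2 = 2
(((v ⇒ u) ⇒ (u · u)) + (u ⇒ u)) + ((v ⇒ u) ⇒ ¬¬v) = 3 + 2 = 3
v · v = 2 · 2 = 2
¬u = ¬2 = 1
u ⇒ u = 2 ⇒ 2 = 3
¬u + (u ⇒ u) = 1 + 3 = 3
(v · v) ⇒ (¬u + (u ⇒ u)) = 2 ⇒ 3 = 3
¬((v · v) ⇒ (¬u + (u ⇒ u))) = ¬3 = 0
¬¬((v · v) ⇒ (¬u + (u ⇒ u))) = ¬0 = 3
((((v ⇒ u) ⇒ (u · u)) + (u ⇒ u)) + ((v ⇒ u) ⇒ ¬¬v)) ⇒ ¬¬((v · v) ⇒ (¬u + (u ⇒ u))) = 3 ⇒ 3 = 3
u · v = 2 · 2 = 2
¬(u · v) = ¬2 = 1
v + v = 2 + 2 = 2
v · u = 2 · 2 = 2
(v + v) · (v · u) = 2 · 2 = 2
¬(u · v) · ((v + v) · (v · u)) = 1 · 2 = 1
¬(¬(u · v) · ((v + v) · (v · u))) = ¬1 = 2
(((((v ⇒ u) ⇒ (u · u)) + (u ⇒ u)) + ((v ⇒ u) ⇒ ¬¬v)) ⇒ ¬¬((v · v) ⇒ (¬u + (u ⇒ u)))) · ¬(¬(u · v) · ((v + v) · (v · u))) = 3 · 2 = 2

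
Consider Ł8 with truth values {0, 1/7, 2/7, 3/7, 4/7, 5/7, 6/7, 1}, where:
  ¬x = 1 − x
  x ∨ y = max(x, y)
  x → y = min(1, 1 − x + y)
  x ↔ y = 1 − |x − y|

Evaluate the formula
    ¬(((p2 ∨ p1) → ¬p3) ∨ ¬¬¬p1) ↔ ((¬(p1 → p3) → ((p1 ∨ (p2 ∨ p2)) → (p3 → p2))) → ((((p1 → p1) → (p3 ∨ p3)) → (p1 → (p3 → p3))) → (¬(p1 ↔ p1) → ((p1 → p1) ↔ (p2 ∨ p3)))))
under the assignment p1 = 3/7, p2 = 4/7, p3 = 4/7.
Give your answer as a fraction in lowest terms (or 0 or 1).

p2 ∨ p1 = 4/7 ∨ 3/7 = 4/7
¬p3 = ¬4/7 = 3/7
(p2 ∨ p1) → ¬p3 = 4/7 → 3/7 = 6/7
¬p1 = ¬3/7 = 4/7
¬¬p1 = ¬4/7 = 3/7
¬¬¬p1 = ¬3/7 = 4/7
((p2 ∨ p1) → ¬p3) ∨ ¬¬¬p1 = 6/7 ∨ 4/7 = 6/7
¬(((p2 ∨ p1) → ¬p3) ∨ ¬¬¬p1) = ¬6/7 = 1/7
p1 → p3 = 3/7 → 4/7 = 1
¬(p1 → p3) = ¬1 = 0
p2 ∨ p2 = 4/7 ∨ 4/7 = 4/7
p1 ∨ (p2 ∨ p2) = 3/7 ∨ 4/7 = 4/7
p3 → p2 = 4/7 → 4/7 = 1
(p1 ∨ (p2 ∨ p2)) → (p3 → p2) = 4/7 → 1 = 1
¬(p1 → p3) → ((p1 ∨ (p2 ∨ p2)) → (p3 → p2)) = 0 → 1 = 1
p1 → p1 = 3/7 → 3/7 = 1
p3 ∨ p3 = 4/7 ∨ 4/7 = 4/7
(p1 → p1) → (p3 ∨ p3) = 1 → 4/7 = 4/7
p3 → p3 = 4/7 → 4/7 = 1
p1 → (p3 → p3) = 3/7 → 1 = 1
((p1 → p1) → (p3 ∨ p3)) → (p1 → (p3 → p3)) = 4/7 → 1 = 1
p1 ↔ p1 = 3/7 ↔ 3/7 = 1
¬(p1 ↔ p1) = ¬1 = 0
p1 → p1 = 3/7 → 3/7 = 1
p2 ∨ p3 = 4/7 ∨ 4/7 = 4/7
(p1 → p1) ↔ (p2 ∨ p3) = 1 ↔ 4/7 = 4/7
¬(p1 ↔ p1) → ((p1 → p1) ↔ (p2 ∨ p3)) = 0 → 4/7 = 1
(((p1 → p1) → (p3 ∨ p3)) → (p1 → (p3 → p3))) → (¬(p1 ↔ p1) → ((p1 → p1) ↔ (p2 ∨ p3))) = 1 → 1 = 1
(¬(p1 → p3) → ((p1 ∨ (p2 ∨ p2)) → (p3 → p2))) → ((((p1 → p1) → (p3 ∨ p3)) → (p1 → (p3 → p3))) → (¬(p1 ↔ p1) → ((p1 → p1) ↔ (p2 ∨ p3)))) = 1 → 1 = 1
¬(((p2 ∨ p1) → ¬p3) ∨ ¬¬¬p1) ↔ ((¬(p1 → p3) → ((p1 ∨ (p2 ∨ p2)) → (p3 → p2))) → ((((p1 → p1) → (p3 ∨ p3)) → (p1 → (p3 → p3))) → (¬(p1 ↔ p1) → ((p1 → p1) ↔ (p2 ∨ p3))))) = 1/7 ↔ 1 = 1/7

1/7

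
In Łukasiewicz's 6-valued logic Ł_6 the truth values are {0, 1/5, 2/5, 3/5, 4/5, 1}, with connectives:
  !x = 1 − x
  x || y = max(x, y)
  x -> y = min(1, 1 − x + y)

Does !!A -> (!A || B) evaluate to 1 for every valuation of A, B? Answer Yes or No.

Counterexample: take A = 3/5, B = 0.
!A = !3/5 = 2/5
!!A = !2/5 = 3/5
!A = !3/5 = 2/5
!A || B = 2/5 || 0 = 2/5
!!A -> (!A || B) = 3/5 -> 2/5 = 4/5
This gives 4/5 ≠ 1.

No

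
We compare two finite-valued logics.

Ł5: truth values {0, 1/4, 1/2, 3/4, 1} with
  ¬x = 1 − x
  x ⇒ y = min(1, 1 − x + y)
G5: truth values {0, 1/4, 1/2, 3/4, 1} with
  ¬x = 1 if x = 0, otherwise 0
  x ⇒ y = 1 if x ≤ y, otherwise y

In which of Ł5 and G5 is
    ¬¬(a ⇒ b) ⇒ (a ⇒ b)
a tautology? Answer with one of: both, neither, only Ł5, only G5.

only Ł5

In Ł5: every assignment gives 1 — tautology.
In G5: at a = 1/2, b = 1/4 the value is 1/4 — not a tautology.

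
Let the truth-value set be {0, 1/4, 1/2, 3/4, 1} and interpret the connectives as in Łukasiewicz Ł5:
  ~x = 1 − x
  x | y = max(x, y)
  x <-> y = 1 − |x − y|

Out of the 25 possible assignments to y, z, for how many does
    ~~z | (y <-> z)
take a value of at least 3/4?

18

value 1: 9 assignments (counts)
value 3/4: 9 assignments (counts)
value 1/2: 4 assignments
value 1/4: 2 assignments
value 0: 1 assignment
So 18 of the 25 assignments meet the threshold.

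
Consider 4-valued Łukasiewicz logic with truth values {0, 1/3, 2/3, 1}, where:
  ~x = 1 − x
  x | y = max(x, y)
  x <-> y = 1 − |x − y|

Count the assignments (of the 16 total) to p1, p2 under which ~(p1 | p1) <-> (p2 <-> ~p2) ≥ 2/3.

p1 = 0, p2 = 0 ↦ 0  <
p1 = 0, p2 = 1/3 ↦ 2/3  ≥
p1 = 0, p2 = 2/3 ↦ 2/3  ≥
p1 = 0, p2 = 1 ↦ 0  <
p1 = 1/3, p2 = 0 ↦ 1/3  <
p1 = 1/3, p2 = 1/3 ↦ 1  ≥
p1 = 1/3, p2 = 2/3 ↦ 1  ≥
p1 = 1/3, p2 = 1 ↦ 1/3  <
p1 = 2/3, p2 = 0 ↦ 2/3  ≥
p1 = 2/3, p2 = 1/3 ↦ 2/3  ≥
p1 = 2/3, p2 = 2/3 ↦ 2/3  ≥
p1 = 2/3, p2 = 1 ↦ 2/3  ≥
p1 = 1, p2 = 0 ↦ 1  ≥
p1 = 1, p2 = 1/3 ↦ 1/3  <
p1 = 1, p2 = 2/3 ↦ 1/3  <
p1 = 1, p2 = 1 ↦ 1  ≥
So 10 of the 16 assignments meet the threshold.

10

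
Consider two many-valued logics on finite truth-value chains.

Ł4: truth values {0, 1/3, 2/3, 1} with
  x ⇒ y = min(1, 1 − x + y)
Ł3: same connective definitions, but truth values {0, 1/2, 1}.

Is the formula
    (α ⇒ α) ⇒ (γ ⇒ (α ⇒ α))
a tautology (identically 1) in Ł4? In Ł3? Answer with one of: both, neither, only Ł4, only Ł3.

In Ł4: every assignment gives 1 — tautology.
In Ł3: every assignment gives 1 — tautology.

both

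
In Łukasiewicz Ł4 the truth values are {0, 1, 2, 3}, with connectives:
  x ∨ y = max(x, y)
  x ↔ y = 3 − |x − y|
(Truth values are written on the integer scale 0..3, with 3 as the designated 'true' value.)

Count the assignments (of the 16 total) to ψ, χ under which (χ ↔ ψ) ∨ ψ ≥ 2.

ψ = 0, χ = 0 ↦ 3  ≥
ψ = 0, χ = 1 ↦ 2  ≥
ψ = 0, χ = 2 ↦ 1  <
ψ = 0, χ = 3 ↦ 0  <
ψ = 1, χ = 0 ↦ 2  ≥
ψ = 1, χ = 1 ↦ 3  ≥
ψ = 1, χ = 2 ↦ 2  ≥
ψ = 1, χ = 3 ↦ 1  <
ψ = 2, χ = 0 ↦ 2  ≥
ψ = 2, χ = 1 ↦ 2  ≥
ψ = 2, χ = 2 ↦ 3  ≥
ψ = 2, χ = 3 ↦ 2  ≥
ψ = 3, χ = 0 ↦ 3  ≥
ψ = 3, χ = 1 ↦ 3  ≥
ψ = 3, χ = 2 ↦ 3  ≥
ψ = 3, χ = 3 ↦ 3  ≥
So 13 of the 16 assignments meet the threshold.

13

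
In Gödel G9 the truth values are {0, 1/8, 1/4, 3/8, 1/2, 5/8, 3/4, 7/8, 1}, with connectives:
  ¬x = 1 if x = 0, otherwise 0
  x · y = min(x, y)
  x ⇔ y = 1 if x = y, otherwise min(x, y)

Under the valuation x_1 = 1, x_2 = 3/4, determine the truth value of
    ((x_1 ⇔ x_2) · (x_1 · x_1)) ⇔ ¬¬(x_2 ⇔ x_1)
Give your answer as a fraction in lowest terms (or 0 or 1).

3/4

x_1 ⇔ x_2 = 1 ⇔ 3/4 = 3/4
x_1 · x_1 = 1 · 1 = 1
(x_1 ⇔ x_2) · (x_1 · x_1) = 3/4 · 1 = 3/4
x_2 ⇔ x_1 = 3/4 ⇔ 1 = 3/4
¬(x_2 ⇔ x_1) = ¬3/4 = 0
¬¬(x_2 ⇔ x_1) = ¬0 = 1
((x_1 ⇔ x_2) · (x_1 · x_1)) ⇔ ¬¬(x_2 ⇔ x_1) = 3/4 ⇔ 1 = 3/4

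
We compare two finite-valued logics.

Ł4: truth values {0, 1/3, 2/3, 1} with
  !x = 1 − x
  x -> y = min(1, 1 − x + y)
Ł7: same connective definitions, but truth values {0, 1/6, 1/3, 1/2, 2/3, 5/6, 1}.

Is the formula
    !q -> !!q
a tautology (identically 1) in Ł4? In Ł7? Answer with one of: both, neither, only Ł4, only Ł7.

neither

In Ł4: at q = 0 the value is 0 — not a tautology.
In Ł7: at q = 0 the value is 0 — not a tautology.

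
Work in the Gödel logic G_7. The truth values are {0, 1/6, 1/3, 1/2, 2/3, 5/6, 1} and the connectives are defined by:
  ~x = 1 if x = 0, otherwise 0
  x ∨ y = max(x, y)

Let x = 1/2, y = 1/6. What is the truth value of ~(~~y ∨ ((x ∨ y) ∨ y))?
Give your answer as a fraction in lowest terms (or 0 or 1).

0

~y = ~1/6 = 0
~~y = ~0 = 1
x ∨ y = 1/2 ∨ 1/6 = 1/2
(x ∨ y) ∨ y = 1/2 ∨ 1/6 = 1/2
~~y ∨ ((x ∨ y) ∨ y) = 1 ∨ 1/2 = 1
~(~~y ∨ ((x ∨ y) ∨ y)) = ~1 = 0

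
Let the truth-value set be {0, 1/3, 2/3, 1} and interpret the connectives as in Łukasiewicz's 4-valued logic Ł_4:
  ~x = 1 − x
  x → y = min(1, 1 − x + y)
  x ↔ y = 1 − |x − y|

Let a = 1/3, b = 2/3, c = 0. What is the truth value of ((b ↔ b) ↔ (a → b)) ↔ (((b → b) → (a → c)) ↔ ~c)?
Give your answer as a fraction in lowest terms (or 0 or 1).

2/3

b ↔ b = 2/3 ↔ 2/3 = 1
a → b = 1/3 → 2/3 = 1
(b ↔ b) ↔ (a → b) = 1 ↔ 1 = 1
b → b = 2/3 → 2/3 = 1
a → c = 1/3 → 0 = 2/3
(b → b) → (a → c) = 1 → 2/3 = 2/3
~c = ~0 = 1
((b → b) → (a → c)) ↔ ~c = 2/3 ↔ 1 = 2/3
((b ↔ b) ↔ (a → b)) ↔ (((b → b) → (a → c)) ↔ ~c) = 1 ↔ 2/3 = 2/3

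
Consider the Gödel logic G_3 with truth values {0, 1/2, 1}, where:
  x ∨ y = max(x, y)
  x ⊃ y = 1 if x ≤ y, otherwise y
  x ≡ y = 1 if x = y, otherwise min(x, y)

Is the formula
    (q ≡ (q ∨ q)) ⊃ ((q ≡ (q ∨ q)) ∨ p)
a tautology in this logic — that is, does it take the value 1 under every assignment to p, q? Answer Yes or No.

Yes

p = 0, q = 0 ↦ 1
p = 0, q = 1/2 ↦ 1
p = 0, q = 1 ↦ 1
p = 1/2, q = 0 ↦ 1
p = 1/2, q = 1/2 ↦ 1
p = 1/2, q = 1 ↦ 1
p = 1, q = 0 ↦ 1
p = 1, q = 1/2 ↦ 1
p = 1, q = 1 ↦ 1
Every assignment gives a value ≥ 1.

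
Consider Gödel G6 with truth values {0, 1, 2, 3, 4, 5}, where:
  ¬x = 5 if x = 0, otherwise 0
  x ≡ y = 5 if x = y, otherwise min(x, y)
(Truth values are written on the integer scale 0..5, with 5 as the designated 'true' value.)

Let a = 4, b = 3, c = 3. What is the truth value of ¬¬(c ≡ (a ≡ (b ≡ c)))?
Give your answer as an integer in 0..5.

b ≡ c = 3 ≡ 3 = 5
a ≡ (b ≡ c) = 4 ≡ 5 = 4
c ≡ (a ≡ (b ≡ c)) = 3 ≡ 4 = 3
¬(c ≡ (a ≡ (b ≡ c))) = ¬3 = 0
¬¬(c ≡ (a ≡ (b ≡ c))) = ¬0 = 5

5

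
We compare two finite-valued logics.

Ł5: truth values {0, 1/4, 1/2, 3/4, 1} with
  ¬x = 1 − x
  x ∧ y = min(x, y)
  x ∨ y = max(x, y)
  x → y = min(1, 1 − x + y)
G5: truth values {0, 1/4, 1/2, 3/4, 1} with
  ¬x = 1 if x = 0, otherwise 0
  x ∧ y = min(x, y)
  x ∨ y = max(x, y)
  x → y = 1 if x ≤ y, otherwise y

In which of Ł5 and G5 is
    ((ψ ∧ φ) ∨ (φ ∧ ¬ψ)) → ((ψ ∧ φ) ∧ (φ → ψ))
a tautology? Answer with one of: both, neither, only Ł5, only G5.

In Ł5: at φ = 1/4, ψ = 0 the value is 3/4 — not a tautology.
In G5: at φ = 1/4, ψ = 0 the value is 0 — not a tautology.

neither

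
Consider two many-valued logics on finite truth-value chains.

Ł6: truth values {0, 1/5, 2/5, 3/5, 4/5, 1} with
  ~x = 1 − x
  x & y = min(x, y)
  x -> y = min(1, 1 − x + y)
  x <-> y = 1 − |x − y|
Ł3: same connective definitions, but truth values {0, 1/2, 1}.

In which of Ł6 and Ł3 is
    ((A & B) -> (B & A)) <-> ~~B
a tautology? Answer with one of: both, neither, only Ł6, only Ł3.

In Ł6: at A = 0, B = 0 the value is 0 — not a tautology.
In Ł3: at A = 0, B = 0 the value is 0 — not a tautology.

neither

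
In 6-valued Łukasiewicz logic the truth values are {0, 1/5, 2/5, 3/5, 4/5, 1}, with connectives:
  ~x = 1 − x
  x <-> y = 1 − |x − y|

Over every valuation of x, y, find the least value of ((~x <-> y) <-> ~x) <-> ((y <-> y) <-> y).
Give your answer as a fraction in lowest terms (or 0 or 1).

Take x = 2/5, y = 0:
~x = ~2/5 = 3/5
~x <-> y = 3/5 <-> 0 = 2/5
~x = ~2/5 = 3/5
(~x <-> y) <-> ~x = 2/5 <-> 3/5 = 4/5
y <-> y = 0 <-> 0 = 1
(y <-> y) <-> y = 1 <-> 0 = 0
((~x <-> y) <-> ~x) <-> ((y <-> y) <-> y) = 4/5 <-> 0 = 1/5
No assignment yields a value below 1/5, so this is the minimum.

1/5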